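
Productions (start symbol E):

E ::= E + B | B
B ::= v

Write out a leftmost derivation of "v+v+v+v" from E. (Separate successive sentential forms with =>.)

E => E+B => E+B+B => E+B+B+B => B+B+B+B => v+B+B+B => v+v+B+B => v+v+v+B => v+v+v+v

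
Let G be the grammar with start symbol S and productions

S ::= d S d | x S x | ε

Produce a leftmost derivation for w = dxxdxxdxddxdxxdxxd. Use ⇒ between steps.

S ⇒ dSd ⇒ dxSxd ⇒ dxxSxxd ⇒ dxxdSdxxd ⇒ dxxdxSxdxxd ⇒ dxxdxxSxxdxxd ⇒ dxxdxxdSdxxdxxd ⇒ dxxdxxdxSxdxxdxxd ⇒ dxxdxxdxdSdxdxxdxxd ⇒ dxxdxxdxddxdxxdxxd

S ⇒ dSd   [S ::= d S d]
dSd ⇒ dxSxd   [S ::= x S x]
dxSxd ⇒ dxxSxxd   [S ::= x S x]
dxxSxxd ⇒ dxxdSdxxd   [S ::= d S d]
dxxdSdxxd ⇒ dxxdxSxdxxd   [S ::= x S x]
dxxdxSxdxxd ⇒ dxxdxxSxxdxxd   [S ::= x S x]
dxxdxxSxxdxxd ⇒ dxxdxxdSdxxdxxd   [S ::= d S d]
dxxdxxdSdxxdxxd ⇒ dxxdxxdxSxdxxdxxd   [S ::= x S x]
dxxdxxdxSxdxxdxxd ⇒ dxxdxxdxdSdxdxxdxxd   [S ::= d S d]
dxxdxxdxdSdxdxxdxxd ⇒ dxxdxxdxddxdxxdxxd   [S ::= ε]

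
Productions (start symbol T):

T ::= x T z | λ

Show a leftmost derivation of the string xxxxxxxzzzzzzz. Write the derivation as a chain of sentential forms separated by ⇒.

T ⇒ xTz ⇒ xxTzz ⇒ xxxTzzz ⇒ xxxxTzzzz ⇒ xxxxxTzzzzz ⇒ xxxxxxTzzzzzz ⇒ xxxxxxxTzzzzzzz ⇒ xxxxxxxzzzzzzz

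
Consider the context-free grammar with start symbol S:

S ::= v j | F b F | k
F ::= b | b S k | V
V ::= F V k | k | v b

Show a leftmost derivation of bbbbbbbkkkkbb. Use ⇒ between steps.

S ⇒ FbF ⇒ VbF ⇒ FVkbF ⇒ bSkVkbF ⇒ bFbFkVkbF ⇒ bbbFkVkbF ⇒ bbbbSkkVkbF ⇒ bbbbFbFkkVkbF ⇒ bbbbbbFkkVkbF ⇒ bbbbbbbkkVkbF ⇒ bbbbbbbkkkkbF ⇒ bbbbbbbkkkkbb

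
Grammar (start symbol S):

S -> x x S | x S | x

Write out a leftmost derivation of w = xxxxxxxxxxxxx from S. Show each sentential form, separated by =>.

S => xxS => xxxxS => xxxxxS => xxxxxxxS => xxxxxxxxS => xxxxxxxxxS => xxxxxxxxxxxS => xxxxxxxxxxxxS => xxxxxxxxxxxxx

S => xxS   [S -> x x S]
xxS => xxxxS   [S -> x x S]
xxxxS => xxxxxS   [S -> x S]
xxxxxS => xxxxxxxS   [S -> x x S]
xxxxxxxS => xxxxxxxxS   [S -> x S]
xxxxxxxxS => xxxxxxxxxS   [S -> x S]
xxxxxxxxxS => xxxxxxxxxxxS   [S -> x x S]
xxxxxxxxxxxS => xxxxxxxxxxxxS   [S -> x S]
xxxxxxxxxxxxS => xxxxxxxxxxxxx   [S -> x]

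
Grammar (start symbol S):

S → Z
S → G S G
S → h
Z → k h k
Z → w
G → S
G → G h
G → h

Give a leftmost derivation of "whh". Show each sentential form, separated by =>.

S => GSG => SSG => ZSG => wSG => whG => whh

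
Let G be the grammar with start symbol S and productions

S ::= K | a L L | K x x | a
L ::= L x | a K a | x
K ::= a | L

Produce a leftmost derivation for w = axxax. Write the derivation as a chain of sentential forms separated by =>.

S => K => L => Lx => aKax => aLax => aLxax => axxax

S => K   [S ::= K]
K => L   [K ::= L]
L => Lx   [L ::= L x]
Lx => aKax   [L ::= a K a]
aKax => aLax   [K ::= L]
aLax => aLxax   [L ::= L x]
aLxax => axxax   [L ::= x]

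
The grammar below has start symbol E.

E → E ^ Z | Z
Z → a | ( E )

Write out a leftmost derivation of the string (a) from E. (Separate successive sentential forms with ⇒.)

E ⇒ Z   [E → Z]
Z ⇒ (E)   [Z → ( E )]
(E) ⇒ (Z)   [E → Z]
(Z) ⇒ (a)   [Z → a]

E ⇒ Z ⇒ (E) ⇒ (Z) ⇒ (a)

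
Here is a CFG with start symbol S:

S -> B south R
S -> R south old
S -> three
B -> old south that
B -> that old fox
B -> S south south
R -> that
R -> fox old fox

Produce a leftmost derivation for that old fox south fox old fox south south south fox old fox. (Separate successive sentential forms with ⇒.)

S ⇒ B south R ⇒ S south south south R ⇒ B south R south south south R ⇒ that old fox south R south south south R ⇒ that old fox south fox old fox south south south R ⇒ that old fox south fox old fox south south south fox old fox

S ⇒ B south R   [S -> B south R]
B south R ⇒ S south south south R   [B -> S south south]
S south south south R ⇒ B south R south south south R   [S -> B south R]
B south R south south south R ⇒ that old fox south R south south south R   [B -> that old fox]
that old fox south R south south south R ⇒ that old fox south fox old fox south south south R   [R -> fox old fox]
that old fox south fox old fox south south south R ⇒ that old fox south fox old fox south south south fox old fox   [R -> fox old fox]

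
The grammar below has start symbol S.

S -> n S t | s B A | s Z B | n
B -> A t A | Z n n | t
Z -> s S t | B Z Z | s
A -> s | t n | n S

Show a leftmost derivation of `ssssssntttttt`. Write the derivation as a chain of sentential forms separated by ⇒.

S⇒sZB⇒ssStB⇒sssZBtB⇒ssssStBtB⇒sssssZBtBtB⇒ssssssStBtBtB⇒ssssssntBtBtB⇒ssssssntttBtB⇒ssssssntttttB⇒ssssssntttttt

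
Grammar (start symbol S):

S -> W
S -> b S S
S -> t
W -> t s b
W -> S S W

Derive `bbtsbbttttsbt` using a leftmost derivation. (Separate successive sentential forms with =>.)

S => bSS   [S -> b S S]
bSS => bbSSS   [S -> b S S]
bbSSS => bbWSS   [S -> W]
bbWSS => bbtsbSS   [W -> t s b]
bbtsbSS => bbtsbWS   [S -> W]
bbtsbWS => bbtsbSSWS   [W -> S S W]
bbtsbSSWS => bbtsbbSSSWS   [S -> b S S]
bbtsbbSSSWS => bbtsbbtSSWS   [S -> t]
bbtsbbtSSWS => bbtsbbttSWS   [S -> t]
bbtsbbttSWS => bbtsbbtttWS   [S -> t]
bbtsbbtttWS => bbtsbbttttsbS   [W -> t s b]
bbtsbbttttsbS => bbtsbbttttsbt   [S -> t]

S => bSS => bbSSS => bbWSS => bbtsbSS => bbtsbWS => bbtsbSSWS => bbtsbbSSSWS => bbtsbbtSSWS => bbtsbbttSWS => bbtsbbtttWS => bbtsbbttttsbS => bbtsbbttttsbt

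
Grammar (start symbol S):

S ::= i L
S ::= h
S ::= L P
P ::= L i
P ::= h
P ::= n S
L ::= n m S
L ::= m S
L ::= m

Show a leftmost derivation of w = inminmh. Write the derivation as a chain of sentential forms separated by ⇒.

S⇒iL⇒inmS⇒inmiL⇒inminmS⇒inminmh

S ⇒ iL   [S ::= i L]
iL ⇒ inmS   [L ::= n m S]
inmS ⇒ inmiL   [S ::= i L]
inmiL ⇒ inminmS   [L ::= n m S]
inminmS ⇒ inminmh   [S ::= h]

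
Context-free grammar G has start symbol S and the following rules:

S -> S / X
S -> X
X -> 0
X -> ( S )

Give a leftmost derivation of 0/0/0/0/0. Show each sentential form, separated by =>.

S => S/X => S/X/X => S/X/X/X => S/X/X/X/X => X/X/X/X/X => 0/X/X/X/X => 0/0/X/X/X => 0/0/0/X/X => 0/0/0/0/X => 0/0/0/0/0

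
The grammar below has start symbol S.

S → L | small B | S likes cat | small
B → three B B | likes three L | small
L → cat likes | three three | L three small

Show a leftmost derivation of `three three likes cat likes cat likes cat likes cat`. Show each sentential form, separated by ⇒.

S ⇒ S likes cat   [S → S likes cat]
S likes cat ⇒ S likes cat likes cat   [S → S likes cat]
S likes cat likes cat ⇒ S likes cat likes cat likes cat   [S → S likes cat]
S likes cat likes cat likes cat ⇒ S likes cat likes cat likes cat likes cat   [S → S likes cat]
S likes cat likes cat likes cat likes cat ⇒ L likes cat likes cat likes cat likes cat   [S → L]
L likes cat likes cat likes cat likes cat ⇒ three three likes cat likes cat likes cat likes cat   [L → three three]

S ⇒ S likes cat ⇒ S likes cat likes cat ⇒ S likes cat likes cat likes cat ⇒ S likes cat likes cat likes cat likes cat ⇒ L likes cat likes cat likes cat likes cat ⇒ three three likes cat likes cat likes cat likes cat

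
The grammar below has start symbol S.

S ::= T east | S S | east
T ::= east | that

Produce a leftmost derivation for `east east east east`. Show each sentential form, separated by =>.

S => S S => T east S => east east S => east east T east => east east east east

S => S S   [S ::= S S]
S S => T east S   [S ::= T east]
T east S => east east S   [T ::= east]
east east S => east east T east   [S ::= T east]
east east T east => east east east east   [T ::= east]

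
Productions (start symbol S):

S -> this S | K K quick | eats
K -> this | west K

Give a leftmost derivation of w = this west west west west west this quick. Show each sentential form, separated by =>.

S => K K quick => this K quick => this west K quick => this west west K quick => this west west west K quick => this west west west west K quick => this west west west west west K quick => this west west west west west this quick

S => K K quick   [S -> K K quick]
K K quick => this K quick   [K -> this]
this K quick => this west K quick   [K -> west K]
this west K quick => this west west K quick   [K -> west K]
this west west K quick => this west west west K quick   [K -> west K]
this west west west K quick => this west west west west K quick   [K -> west K]
this west west west west K quick => this west west west west west K quick   [K -> west K]
this west west west west west K quick => this west west west west west this quick   [K -> this]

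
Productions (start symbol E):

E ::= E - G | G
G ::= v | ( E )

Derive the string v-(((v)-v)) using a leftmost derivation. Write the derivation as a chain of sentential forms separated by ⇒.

E⇒E-G⇒G-G⇒v-G⇒v-(E)⇒v-(G)⇒v-((E))⇒v-((E-G))⇒v-((G-G))⇒v-(((E)-G))⇒v-(((G)-G))⇒v-(((v)-G))⇒v-(((v)-v))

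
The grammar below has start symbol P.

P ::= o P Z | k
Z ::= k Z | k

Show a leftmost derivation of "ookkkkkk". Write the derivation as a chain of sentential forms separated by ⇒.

P ⇒ oPZ ⇒ ooPZZ ⇒ ookZZ ⇒ ookkZZ ⇒ ookkkZ ⇒ ookkkkZ ⇒ ookkkkkZ ⇒ ookkkkkk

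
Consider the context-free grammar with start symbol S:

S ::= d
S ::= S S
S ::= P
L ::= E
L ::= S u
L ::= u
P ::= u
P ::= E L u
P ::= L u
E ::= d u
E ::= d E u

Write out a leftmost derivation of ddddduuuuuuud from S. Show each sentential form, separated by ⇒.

S ⇒ SS ⇒ PS ⇒ ELuS ⇒ dEuLuS ⇒ ddEuuLuS ⇒ dddEuuuLuS ⇒ ddddEuuuuLuS ⇒ ddddduuuuuLuS ⇒ ddddduuuuuuuS ⇒ ddddduuuuuuud

S ⇒ SS   [S ::= S S]
SS ⇒ PS   [S ::= P]
PS ⇒ ELuS   [P ::= E L u]
ELuS ⇒ dEuLuS   [E ::= d E u]
dEuLuS ⇒ ddEuuLuS   [E ::= d E u]
ddEuuLuS ⇒ dddEuuuLuS   [E ::= d E u]
dddEuuuLuS ⇒ ddddEuuuuLuS   [E ::= d E u]
ddddEuuuuLuS ⇒ ddddduuuuuLuS   [E ::= d u]
ddddduuuuuLuS ⇒ ddddduuuuuuuS   [L ::= u]
ddddduuuuuuuS ⇒ ddddduuuuuuud   [S ::= d]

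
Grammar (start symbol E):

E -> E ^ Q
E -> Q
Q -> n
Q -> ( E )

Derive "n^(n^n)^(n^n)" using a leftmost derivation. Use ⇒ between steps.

E ⇒ E^Q ⇒ E^Q^Q ⇒ Q^Q^Q ⇒ n^Q^Q ⇒ n^(E)^Q ⇒ n^(E^Q)^Q ⇒ n^(Q^Q)^Q ⇒ n^(n^Q)^Q ⇒ n^(n^n)^Q ⇒ n^(n^n)^(E) ⇒ n^(n^n)^(E^Q) ⇒ n^(n^n)^(Q^Q) ⇒ n^(n^n)^(n^Q) ⇒ n^(n^n)^(n^n)

E ⇒ E^Q   [E -> E ^ Q]
E^Q ⇒ E^Q^Q   [E -> E ^ Q]
E^Q^Q ⇒ Q^Q^Q   [E -> Q]
Q^Q^Q ⇒ n^Q^Q   [Q -> n]
n^Q^Q ⇒ n^(E)^Q   [Q -> ( E )]
n^(E)^Q ⇒ n^(E^Q)^Q   [E -> E ^ Q]
n^(E^Q)^Q ⇒ n^(Q^Q)^Q   [E -> Q]
n^(Q^Q)^Q ⇒ n^(n^Q)^Q   [Q -> n]
n^(n^Q)^Q ⇒ n^(n^n)^Q   [Q -> n]
n^(n^n)^Q ⇒ n^(n^n)^(E)   [Q -> ( E )]
n^(n^n)^(E) ⇒ n^(n^n)^(E^Q)   [E -> E ^ Q]
n^(n^n)^(E^Q) ⇒ n^(n^n)^(Q^Q)   [E -> Q]
n^(n^n)^(Q^Q) ⇒ n^(n^n)^(n^Q)   [Q -> n]
n^(n^n)^(n^Q) ⇒ n^(n^n)^(n^n)   [Q -> n]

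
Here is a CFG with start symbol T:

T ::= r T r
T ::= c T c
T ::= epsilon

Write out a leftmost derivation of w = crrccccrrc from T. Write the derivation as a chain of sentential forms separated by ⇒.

T ⇒ cTc ⇒ crTrc ⇒ crrTrrc ⇒ crrcTcrrc ⇒ crrccTccrrc ⇒ crrccccrrc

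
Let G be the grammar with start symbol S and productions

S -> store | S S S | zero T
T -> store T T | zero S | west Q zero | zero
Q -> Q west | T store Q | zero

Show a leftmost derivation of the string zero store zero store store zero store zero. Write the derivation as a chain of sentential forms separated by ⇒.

S ⇒ zero T   [S -> zero T]
zero T ⇒ zero store T T   [T -> store T T]
zero store T T ⇒ zero store zero S T   [T -> zero S]
zero store zero S T ⇒ zero store zero store T   [S -> store]
zero store zero store T ⇒ zero store zero store store T T   [T -> store T T]
zero store zero store store T T ⇒ zero store zero store store zero S T   [T -> zero S]
zero store zero store store zero S T ⇒ zero store zero store store zero store T   [S -> store]
zero store zero store store zero store T ⇒ zero store zero store store zero store zero   [T -> zero]

S ⇒ zero T ⇒ zero store T T ⇒ zero store zero S T ⇒ zero store zero store T ⇒ zero store zero store store T T ⇒ zero store zero store store zero S T ⇒ zero store zero store store zero store T ⇒ zero store zero store store zero store zero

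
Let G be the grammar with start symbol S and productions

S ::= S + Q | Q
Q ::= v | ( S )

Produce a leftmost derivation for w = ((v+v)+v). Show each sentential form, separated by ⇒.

S ⇒ Q ⇒ (S) ⇒ (S+Q) ⇒ (Q+Q) ⇒ ((S)+Q) ⇒ ((S+Q)+Q) ⇒ ((Q+Q)+Q) ⇒ ((v+Q)+Q) ⇒ ((v+v)+Q) ⇒ ((v+v)+v)

S ⇒ Q   [S ::= Q]
Q ⇒ (S)   [Q ::= ( S )]
(S) ⇒ (S+Q)   [S ::= S + Q]
(S+Q) ⇒ (Q+Q)   [S ::= Q]
(Q+Q) ⇒ ((S)+Q)   [Q ::= ( S )]
((S)+Q) ⇒ ((S+Q)+Q)   [S ::= S + Q]
((S+Q)+Q) ⇒ ((Q+Q)+Q)   [S ::= Q]
((Q+Q)+Q) ⇒ ((v+Q)+Q)   [Q ::= v]
((v+Q)+Q) ⇒ ((v+v)+Q)   [Q ::= v]
((v+v)+Q) ⇒ ((v+v)+v)   [Q ::= v]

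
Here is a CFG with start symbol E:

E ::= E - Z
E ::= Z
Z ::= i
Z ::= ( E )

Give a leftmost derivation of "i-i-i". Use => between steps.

E=>E-Z=>E-Z-Z=>Z-Z-Z=>i-Z-Z=>i-i-Z=>i-i-i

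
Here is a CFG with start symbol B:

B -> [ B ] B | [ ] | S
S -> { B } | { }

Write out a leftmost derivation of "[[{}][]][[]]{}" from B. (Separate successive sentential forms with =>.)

B => [B]B => [[B]B]B => [[S]B]B => [[{}]B]B => [[{}][]]B => [[{}][]][B]B => [[{}][]][[]]B => [[{}][]][[]]S => [[{}][]][[]]{}

B => [B]B   [B -> [ B ] B]
[B]B => [[B]B]B   [B -> [ B ] B]
[[B]B]B => [[S]B]B   [B -> S]
[[S]B]B => [[{}]B]B   [S -> { }]
[[{}]B]B => [[{}][]]B   [B -> [ ]]
[[{}][]]B => [[{}][]][B]B   [B -> [ B ] B]
[[{}][]][B]B => [[{}][]][[]]B   [B -> [ ]]
[[{}][]][[]]B => [[{}][]][[]]S   [B -> S]
[[{}][]][[]]S => [[{}][]][[]]{}   [S -> { }]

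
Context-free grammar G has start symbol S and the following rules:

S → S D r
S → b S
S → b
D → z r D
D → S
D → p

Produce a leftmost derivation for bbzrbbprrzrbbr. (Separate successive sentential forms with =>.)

S => SDr   [S → S D r]
SDr => bSDr   [S → b S]
bSDr => bSDrDr   [S → S D r]
bSDrDr => bbDrDr   [S → b]
bbDrDr => bbzrDrDr   [D → z r D]
bbzrDrDr => bbzrSrDr   [D → S]
bbzrSrDr => bbzrSDrrDr   [S → S D r]
bbzrSDrrDr => bbzrbSDrrDr   [S → b S]
bbzrbSDrrDr => bbzrbbDrrDr   [S → b]
bbzrbbDrrDr => bbzrbbprrDr   [D → p]
bbzrbbprrDr => bbzrbbprrzrDr   [D → z r D]
bbzrbbprrzrDr => bbzrbbprrzrSr   [D → S]
bbzrbbprrzrSr => bbzrbbprrzrbSr   [S → b S]
bbzrbbprrzrbSr => bbzrbbprrzrbbr   [S → b]

S => SDr => bSDr => bSDrDr => bbDrDr => bbzrDrDr => bbzrSrDr => bbzrSDrrDr => bbzrbSDrrDr => bbzrbbDrrDr => bbzrbbprrDr => bbzrbbprrzrDr => bbzrbbprrzrSr => bbzrbbprrzrbSr => bbzrbbprrzrbbr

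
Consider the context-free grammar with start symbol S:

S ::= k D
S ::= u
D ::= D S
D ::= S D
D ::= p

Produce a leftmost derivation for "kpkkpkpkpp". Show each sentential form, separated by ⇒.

S ⇒ kD   [S ::= k D]
kD ⇒ kDS   [D ::= D S]
kDS ⇒ kpS   [D ::= p]
kpS ⇒ kpkD   [S ::= k D]
kpkD ⇒ kpkSD   [D ::= S D]
kpkSD ⇒ kpkkDD   [S ::= k D]
kpkkDD ⇒ kpkkDSD   [D ::= D S]
kpkkDSD ⇒ kpkkpSD   [D ::= p]
kpkkpSD ⇒ kpkkpkDD   [S ::= k D]
kpkkpkDD ⇒ kpkkpkpD   [D ::= p]
kpkkpkpD ⇒ kpkkpkpSD   [D ::= S D]
kpkkpkpSD ⇒ kpkkpkpkDD   [S ::= k D]
kpkkpkpkDD ⇒ kpkkpkpkpD   [D ::= p]
kpkkpkpkpD ⇒ kpkkpkpkpp   [D ::= p]

S ⇒ kD ⇒ kDS ⇒ kpS ⇒ kpkD ⇒ kpkSD ⇒ kpkkDD ⇒ kpkkDSD ⇒ kpkkpSD ⇒ kpkkpkDD ⇒ kpkkpkpD ⇒ kpkkpkpSD ⇒ kpkkpkpkDD ⇒ kpkkpkpkpD ⇒ kpkkpkpkpp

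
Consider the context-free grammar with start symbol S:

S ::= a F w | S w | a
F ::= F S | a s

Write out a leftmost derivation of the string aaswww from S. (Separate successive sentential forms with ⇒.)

S ⇒ Sw ⇒ Sww ⇒ aFwww ⇒ aaswww

S ⇒ Sw   [S ::= S w]
Sw ⇒ Sww   [S ::= S w]
Sww ⇒ aFwww   [S ::= a F w]
aFwww ⇒ aaswww   [F ::= a s]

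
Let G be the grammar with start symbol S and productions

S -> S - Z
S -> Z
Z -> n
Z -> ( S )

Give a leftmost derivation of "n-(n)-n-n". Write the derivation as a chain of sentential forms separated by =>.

S => S-Z => S-Z-Z => S-Z-Z-Z => Z-Z-Z-Z => n-Z-Z-Z => n-(S)-Z-Z => n-(Z)-Z-Z => n-(n)-Z-Z => n-(n)-n-Z => n-(n)-n-n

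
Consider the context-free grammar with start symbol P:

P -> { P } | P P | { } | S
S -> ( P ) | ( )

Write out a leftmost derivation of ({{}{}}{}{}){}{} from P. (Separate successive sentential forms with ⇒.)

P ⇒ PP ⇒ PPP ⇒ SPP ⇒ (P)PP ⇒ (PP)PP ⇒ (PPP)PP ⇒ ({P}PP)PP ⇒ ({PP}PP)PP ⇒ ({{}P}PP)PP ⇒ ({{}{}}PP)PP ⇒ ({{}{}}{}P)PP ⇒ ({{}{}}{}{})PP ⇒ ({{}{}}{}{}){}P ⇒ ({{}{}}{}{}){}{}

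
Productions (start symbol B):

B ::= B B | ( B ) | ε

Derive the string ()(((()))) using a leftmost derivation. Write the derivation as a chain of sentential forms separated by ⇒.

B ⇒ BB   [B ::= B B]
BB ⇒ (B)B   [B ::= ( B )]
(B)B ⇒ ()B   [B ::= ε]
()B ⇒ ()BB   [B ::= B B]
()BB ⇒ ()(B)B   [B ::= ( B )]
()(B)B ⇒ ()((B))B   [B ::= ( B )]
()((B))B ⇒ ()((BB))B   [B ::= B B]
()((BB))B ⇒ ()(((B)B))B   [B ::= ( B )]
()(((B)B))B ⇒ ()(((BB)B))B   [B ::= B B]
()(((BB)B))B ⇒ ()((((B)B)B))B   [B ::= ( B )]
()((((B)B)B))B ⇒ ()(((()B)B))B   [B ::= ε]
()(((()B)B))B ⇒ ()(((())B))B   [B ::= ε]
()(((())B))B ⇒ ()(((())))B   [B ::= ε]
()(((())))B ⇒ ()(((())))   [B ::= ε]

B⇒BB⇒(B)B⇒()B⇒()BB⇒()(B)B⇒()((B))B⇒()((BB))B⇒()(((B)B))B⇒()(((BB)B))B⇒()((((B)B)B))B⇒()(((()B)B))B⇒()(((())B))B⇒()(((())))B⇒()(((())))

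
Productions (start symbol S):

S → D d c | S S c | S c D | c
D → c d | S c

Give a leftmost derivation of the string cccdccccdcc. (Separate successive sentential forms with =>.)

S => SSc => ScDSc => SSccDSc => ScDSccDSc => ccDSccDSc => cccdSccDSc => cccdcccDSc => cccdccccdSc => cccdccccdcc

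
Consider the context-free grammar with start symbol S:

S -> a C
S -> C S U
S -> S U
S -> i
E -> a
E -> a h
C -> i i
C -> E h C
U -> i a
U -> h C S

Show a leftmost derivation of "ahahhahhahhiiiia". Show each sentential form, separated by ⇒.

S⇒CSU⇒EhCSU⇒ahCSU⇒ahEhCSU⇒ahahhCSU⇒ahahhEhCSU⇒ahahhahhCSU⇒ahahhahhEhCSU⇒ahahhahhahhCSU⇒ahahhahhahhiiSU⇒ahahhahhahhiiiU⇒ahahhahhahhiiiia

S ⇒ CSU   [S -> C S U]
CSU ⇒ EhCSU   [C -> E h C]
EhCSU ⇒ ahCSU   [E -> a]
ahCSU ⇒ ahEhCSU   [C -> E h C]
ahEhCSU ⇒ ahahhCSU   [E -> a h]
ahahhCSU ⇒ ahahhEhCSU   [C -> E h C]
ahahhEhCSU ⇒ ahahhahhCSU   [E -> a h]
ahahhahhCSU ⇒ ahahhahhEhCSU   [C -> E h C]
ahahhahhEhCSU ⇒ ahahhahhahhCSU   [E -> a h]
ahahhahhahhCSU ⇒ ahahhahhahhiiSU   [C -> i i]
ahahhahhahhiiSU ⇒ ahahhahhahhiiiU   [S -> i]
ahahhahhahhiiiU ⇒ ahahhahhahhiiiia   [U -> i a]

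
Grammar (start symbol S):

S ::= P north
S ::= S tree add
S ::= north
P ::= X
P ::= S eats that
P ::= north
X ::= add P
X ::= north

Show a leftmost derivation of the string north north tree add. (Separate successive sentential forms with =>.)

S => S tree add => P north tree add => north north tree add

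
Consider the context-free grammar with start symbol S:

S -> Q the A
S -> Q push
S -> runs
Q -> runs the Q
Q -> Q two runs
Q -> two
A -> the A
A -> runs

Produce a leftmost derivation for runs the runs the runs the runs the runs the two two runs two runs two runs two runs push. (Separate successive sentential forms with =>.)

S => Q push => runs the Q push => runs the Q two runs push => runs the Q two runs two runs push => runs the runs the Q two runs two runs push => runs the runs the runs the Q two runs two runs push => runs the runs the runs the Q two runs two runs two runs push => runs the runs the runs the runs the Q two runs two runs two runs push => runs the runs the runs the runs the runs the Q two runs two runs two runs push => runs the runs the runs the runs the runs the Q two runs two runs two runs two runs push => runs the runs the runs the runs the runs the two two runs two runs two runs two runs push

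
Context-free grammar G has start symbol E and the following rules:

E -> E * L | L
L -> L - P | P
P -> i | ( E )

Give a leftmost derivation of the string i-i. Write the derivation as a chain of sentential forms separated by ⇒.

E ⇒ L ⇒ L-P ⇒ P-P ⇒ i-P ⇒ i-i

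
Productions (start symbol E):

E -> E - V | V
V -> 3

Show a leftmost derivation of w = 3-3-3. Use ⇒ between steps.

E⇒E-V⇒E-V-V⇒V-V-V⇒3-V-V⇒3-3-V⇒3-3-3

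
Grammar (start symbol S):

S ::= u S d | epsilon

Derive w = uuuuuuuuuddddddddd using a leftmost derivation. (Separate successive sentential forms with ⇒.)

S ⇒ uSd ⇒ uuSdd ⇒ uuuSddd ⇒ uuuuSdddd ⇒ uuuuuSddddd ⇒ uuuuuuSdddddd ⇒ uuuuuuuSddddddd ⇒ uuuuuuuuSdddddddd ⇒ uuuuuuuuuSddddddddd ⇒ uuuuuuuuuddddddddd

S ⇒ uSd   [S ::= u S d]
uSd ⇒ uuSdd   [S ::= u S d]
uuSdd ⇒ uuuSddd   [S ::= u S d]
uuuSddd ⇒ uuuuSdddd   [S ::= u S d]
uuuuSdddd ⇒ uuuuuSddddd   [S ::= u S d]
uuuuuSddddd ⇒ uuuuuuSdddddd   [S ::= u S d]
uuuuuuSdddddd ⇒ uuuuuuuSddddddd   [S ::= u S d]
uuuuuuuSddddddd ⇒ uuuuuuuuSdddddddd   [S ::= u S d]
uuuuuuuuSdddddddd ⇒ uuuuuuuuuSddddddddd   [S ::= u S d]
uuuuuuuuuSddddddddd ⇒ uuuuuuuuuddddddddd   [S ::= epsilon]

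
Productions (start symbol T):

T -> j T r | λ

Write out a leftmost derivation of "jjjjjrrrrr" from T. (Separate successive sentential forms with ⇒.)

T ⇒ jTr   [T -> j T r]
jTr ⇒ jjTrr   [T -> j T r]
jjTrr ⇒ jjjTrrr   [T -> j T r]
jjjTrrr ⇒ jjjjTrrrr   [T -> j T r]
jjjjTrrrr ⇒ jjjjjTrrrrr   [T -> j T r]
jjjjjTrrrrr ⇒ jjjjjrrrrr   [T -> λ]

T⇒jTr⇒jjTrr⇒jjjTrrr⇒jjjjTrrrr⇒jjjjjTrrrrr⇒jjjjjrrrrr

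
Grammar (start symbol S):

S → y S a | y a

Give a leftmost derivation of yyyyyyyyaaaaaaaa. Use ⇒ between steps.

S⇒ySa⇒yySaa⇒yyySaaa⇒yyyySaaaa⇒yyyyySaaaaa⇒yyyyyySaaaaaa⇒yyyyyyySaaaaaaa⇒yyyyyyyyaaaaaaaa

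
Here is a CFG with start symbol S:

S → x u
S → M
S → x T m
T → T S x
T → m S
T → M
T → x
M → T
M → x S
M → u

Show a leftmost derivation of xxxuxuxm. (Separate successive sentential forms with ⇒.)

S⇒xTm⇒xTSxm⇒xMSxm⇒xxSSxm⇒xxMSxm⇒xxxSSxm⇒xxxMSxm⇒xxxuSxm⇒xxxuxuxm

S ⇒ xTm   [S → x T m]
xTm ⇒ xTSxm   [T → T S x]
xTSxm ⇒ xMSxm   [T → M]
xMSxm ⇒ xxSSxm   [M → x S]
xxSSxm ⇒ xxMSxm   [S → M]
xxMSxm ⇒ xxxSSxm   [M → x S]
xxxSSxm ⇒ xxxMSxm   [S → M]
xxxMSxm ⇒ xxxuSxm   [M → u]
xxxuSxm ⇒ xxxuxuxm   [S → x u]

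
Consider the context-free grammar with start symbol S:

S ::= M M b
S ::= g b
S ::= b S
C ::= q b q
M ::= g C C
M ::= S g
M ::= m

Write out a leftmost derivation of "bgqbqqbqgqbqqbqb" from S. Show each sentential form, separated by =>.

S => bS   [S ::= b S]
bS => bMMb   [S ::= M M b]
bMMb => bgCCMb   [M ::= g C C]
bgCCMb => bgqbqCMb   [C ::= q b q]
bgqbqCMb => bgqbqqbqMb   [C ::= q b q]
bgqbqqbqMb => bgqbqqbqgCCb   [M ::= g C C]
bgqbqqbqgCCb => bgqbqqbqgqbqCb   [C ::= q b q]
bgqbqqbqgqbqCb => bgqbqqbqgqbqqbqb   [C ::= q b q]

S=>bS=>bMMb=>bgCCMb=>bgqbqCMb=>bgqbqqbqMb=>bgqbqqbqgCCb=>bgqbqqbqgqbqCb=>bgqbqqbqgqbqqbqb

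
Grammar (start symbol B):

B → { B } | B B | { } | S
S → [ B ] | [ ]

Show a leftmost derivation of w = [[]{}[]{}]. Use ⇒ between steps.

B ⇒ S ⇒ [B] ⇒ [BB] ⇒ [SB] ⇒ [[]B] ⇒ [[]BB] ⇒ [[]BBB] ⇒ [[]{}BB] ⇒ [[]{}SB] ⇒ [[]{}[]B] ⇒ [[]{}[]{}]

B ⇒ S   [B → S]
S ⇒ [B]   [S → [ B ]]
[B] ⇒ [BB]   [B → B B]
[BB] ⇒ [SB]   [B → S]
[SB] ⇒ [[]B]   [S → [ ]]
[[]B] ⇒ [[]BB]   [B → B B]
[[]BB] ⇒ [[]BBB]   [B → B B]
[[]BBB] ⇒ [[]{}BB]   [B → { }]
[[]{}BB] ⇒ [[]{}SB]   [B → S]
[[]{}SB] ⇒ [[]{}[]B]   [S → [ ]]
[[]{}[]B] ⇒ [[]{}[]{}]   [B → { }]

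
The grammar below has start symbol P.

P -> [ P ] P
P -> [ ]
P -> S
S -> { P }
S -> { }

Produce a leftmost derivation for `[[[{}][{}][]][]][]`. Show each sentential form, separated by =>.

P => [P]P => [[P]P]P => [[[P]P]P]P => [[[S]P]P]P => [[[{}]P]P]P => [[[{}][P]P]P]P => [[[{}][S]P]P]P => [[[{}][{}]P]P]P => [[[{}][{}][]]P]P => [[[{}][{}][]][]]P => [[[{}][{}][]][]][]

P => [P]P   [P -> [ P ] P]
[P]P => [[P]P]P   [P -> [ P ] P]
[[P]P]P => [[[P]P]P]P   [P -> [ P ] P]
[[[P]P]P]P => [[[S]P]P]P   [P -> S]
[[[S]P]P]P => [[[{}]P]P]P   [S -> { }]
[[[{}]P]P]P => [[[{}][P]P]P]P   [P -> [ P ] P]
[[[{}][P]P]P]P => [[[{}][S]P]P]P   [P -> S]
[[[{}][S]P]P]P => [[[{}][{}]P]P]P   [S -> { }]
[[[{}][{}]P]P]P => [[[{}][{}][]]P]P   [P -> [ ]]
[[[{}][{}][]]P]P => [[[{}][{}][]][]]P   [P -> [ ]]
[[[{}][{}][]][]]P => [[[{}][{}][]][]][]   [P -> [ ]]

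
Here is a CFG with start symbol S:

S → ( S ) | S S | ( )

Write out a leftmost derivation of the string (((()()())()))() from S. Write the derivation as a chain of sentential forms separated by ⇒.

S ⇒ SS   [S → S S]
SS ⇒ (S)S   [S → ( S )]
(S)S ⇒ ((S))S   [S → ( S )]
((S))S ⇒ ((SS))S   [S → S S]
((SS))S ⇒ (((S)S))S   [S → ( S )]
(((S)S))S ⇒ (((SS)S))S   [S → S S]
(((SS)S))S ⇒ (((SSS)S))S   [S → S S]
(((SSS)S))S ⇒ (((()SS)S))S   [S → ( )]
(((()SS)S))S ⇒ (((()()S)S))S   [S → ( )]
(((()()S)S))S ⇒ (((()()())S))S   [S → ( )]
(((()()())S))S ⇒ (((()()())()))S   [S → ( )]
(((()()())()))S ⇒ (((()()())()))()   [S → ( )]

S ⇒ SS ⇒ (S)S ⇒ ((S))S ⇒ ((SS))S ⇒ (((S)S))S ⇒ (((SS)S))S ⇒ (((SSS)S))S ⇒ (((()SS)S))S ⇒ (((()()S)S))S ⇒ (((()()())S))S ⇒ (((()()())()))S ⇒ (((()()())()))()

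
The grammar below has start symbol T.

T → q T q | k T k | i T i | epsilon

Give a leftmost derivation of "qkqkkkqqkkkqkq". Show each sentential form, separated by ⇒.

T ⇒ qTq ⇒ qkTkq ⇒ qkqTqkq ⇒ qkqkTkqkq ⇒ qkqkkTkkqkq ⇒ qkqkkkTkkkqkq ⇒ qkqkkkqTqkkkqkq ⇒ qkqkkkqqkkkqkq

T ⇒ qTq   [T → q T q]
qTq ⇒ qkTkq   [T → k T k]
qkTkq ⇒ qkqTqkq   [T → q T q]
qkqTqkq ⇒ qkqkTkqkq   [T → k T k]
qkqkTkqkq ⇒ qkqkkTkkqkq   [T → k T k]
qkqkkTkkqkq ⇒ qkqkkkTkkkqkq   [T → k T k]
qkqkkkTkkkqkq ⇒ qkqkkkqTqkkkqkq   [T → q T q]
qkqkkkqTqkkkqkq ⇒ qkqkkkqqkkkqkq   [T → epsilon]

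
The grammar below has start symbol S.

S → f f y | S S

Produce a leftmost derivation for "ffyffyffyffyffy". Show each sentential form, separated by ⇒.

S ⇒ SS ⇒ SSS ⇒ SSSS ⇒ SSSSS ⇒ ffySSSS ⇒ ffyffySSS ⇒ ffyffyffySS ⇒ ffyffyffyffyS ⇒ ffyffyffyffyffy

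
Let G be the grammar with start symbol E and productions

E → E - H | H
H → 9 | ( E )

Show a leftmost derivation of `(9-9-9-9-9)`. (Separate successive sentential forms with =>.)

E => H => (E) => (E-H) => (E-H-H) => (E-H-H-H) => (E-H-H-H-H) => (H-H-H-H-H) => (9-H-H-H-H) => (9-9-H-H-H) => (9-9-9-H-H) => (9-9-9-9-H) => (9-9-9-9-9)

E => H   [E → H]
H => (E)   [H → ( E )]
(E) => (E-H)   [E → E - H]
(E-H) => (E-H-H)   [E → E - H]
(E-H-H) => (E-H-H-H)   [E → E - H]
(E-H-H-H) => (E-H-H-H-H)   [E → E - H]
(E-H-H-H-H) => (H-H-H-H-H)   [E → H]
(H-H-H-H-H) => (9-H-H-H-H)   [H → 9]
(9-H-H-H-H) => (9-9-H-H-H)   [H → 9]
(9-9-H-H-H) => (9-9-9-H-H)   [H → 9]
(9-9-9-H-H) => (9-9-9-9-H)   [H → 9]
(9-9-9-9-H) => (9-9-9-9-9)   [H → 9]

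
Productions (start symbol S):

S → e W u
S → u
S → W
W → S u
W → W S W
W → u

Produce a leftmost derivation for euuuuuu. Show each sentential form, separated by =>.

S => eWu   [S → e W u]
eWu => eSuu   [W → S u]
eSuu => eWuu   [S → W]
eWuu => eSuuu   [W → S u]
eSuuu => eWuuu   [S → W]
eWuuu => eWSWuuu   [W → W S W]
eWSWuuu => euSWuuu   [W → u]
euSWuuu => euuWuuu   [S → u]
euuWuuu => euuuuuu   [W → u]

S=>eWu=>eSuu=>eWuu=>eSuuu=>eWuuu=>eWSWuuu=>euSWuuu=>euuWuuu=>euuuuuu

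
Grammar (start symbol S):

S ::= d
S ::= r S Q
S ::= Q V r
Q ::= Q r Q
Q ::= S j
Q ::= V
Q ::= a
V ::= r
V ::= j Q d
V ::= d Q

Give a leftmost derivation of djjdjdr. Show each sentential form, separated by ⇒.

S ⇒ QVr   [S ::= Q V r]
QVr ⇒ SjVr   [Q ::= S j]
SjVr ⇒ djVr   [S ::= d]
djVr ⇒ djjQdr   [V ::= j Q d]
djjQdr ⇒ djjSjdr   [Q ::= S j]
djjSjdr ⇒ djjdjdr   [S ::= d]

S⇒QVr⇒SjVr⇒djVr⇒djjQdr⇒djjSjdr⇒djjdjdr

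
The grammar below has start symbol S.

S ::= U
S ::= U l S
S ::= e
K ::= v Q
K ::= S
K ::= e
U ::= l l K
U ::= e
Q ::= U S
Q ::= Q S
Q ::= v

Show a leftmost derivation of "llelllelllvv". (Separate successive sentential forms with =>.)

S=>U=>llK=>llS=>llUlS=>llelS=>llelUlS=>llelllKlS=>llelllelS=>llelllelU=>llelllelllK=>llelllelllvQ=>llelllelllvv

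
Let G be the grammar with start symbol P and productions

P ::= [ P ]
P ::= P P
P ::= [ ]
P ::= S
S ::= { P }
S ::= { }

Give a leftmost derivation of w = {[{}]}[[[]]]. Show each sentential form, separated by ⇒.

P ⇒ PP ⇒ SP ⇒ {P}P ⇒ {[P]}P ⇒ {[S]}P ⇒ {[{}]}P ⇒ {[{}]}[P] ⇒ {[{}]}[[P]] ⇒ {[{}]}[[[]]]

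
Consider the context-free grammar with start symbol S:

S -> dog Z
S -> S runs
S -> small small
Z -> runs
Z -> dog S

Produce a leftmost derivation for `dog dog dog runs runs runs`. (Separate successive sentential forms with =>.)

S => S runs => dog Z runs => dog dog S runs => dog dog S runs runs => dog dog dog Z runs runs => dog dog dog runs runs runs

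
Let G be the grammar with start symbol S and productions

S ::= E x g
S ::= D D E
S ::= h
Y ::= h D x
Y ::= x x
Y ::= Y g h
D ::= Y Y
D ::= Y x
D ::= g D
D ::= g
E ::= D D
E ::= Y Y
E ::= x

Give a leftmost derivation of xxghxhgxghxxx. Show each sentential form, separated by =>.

S => DDE   [S ::= D D E]
DDE => YxDE   [D ::= Y x]
YxDE => YghxDE   [Y ::= Y g h]
YghxDE => xxghxDE   [Y ::= x x]
xxghxDE => xxghxYYE   [D ::= Y Y]
xxghxYYE => xxghxYghYE   [Y ::= Y g h]
xxghxYghYE => xxghxhDxghYE   [Y ::= h D x]
xxghxhDxghYE => xxghxhgxghYE   [D ::= g]
xxghxhgxghYE => xxghxhgxghxxE   [Y ::= x x]
xxghxhgxghxxE => xxghxhgxghxxx   [E ::= x]

S => DDE => YxDE => YghxDE => xxghxDE => xxghxYYE => xxghxYghYE => xxghxhDxghYE => xxghxhgxghYE => xxghxhgxghxxE => xxghxhgxghxxx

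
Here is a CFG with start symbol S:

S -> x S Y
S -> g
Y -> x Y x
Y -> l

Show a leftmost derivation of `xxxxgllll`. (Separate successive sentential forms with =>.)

S => xSY => xxSYY => xxxSYYY => xxxxSYYYY => xxxxgYYYY => xxxxglYYY => xxxxgllYY => xxxxglllY => xxxxgllll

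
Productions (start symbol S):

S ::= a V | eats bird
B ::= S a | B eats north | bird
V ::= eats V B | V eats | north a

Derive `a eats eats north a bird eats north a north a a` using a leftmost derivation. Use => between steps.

S => a V => a eats V B => a eats eats V B B => a eats eats north a B B => a eats eats north a B eats north B => a eats eats north a bird eats north B => a eats eats north a bird eats north S a => a eats eats north a bird eats north a V a => a eats eats north a bird eats north a north a a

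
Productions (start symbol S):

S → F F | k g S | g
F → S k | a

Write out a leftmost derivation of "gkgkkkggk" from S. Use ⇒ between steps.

S ⇒ FF   [S → F F]
FF ⇒ SkF   [F → S k]
SkF ⇒ FFkF   [S → F F]
FFkF ⇒ SkFkF   [F → S k]
SkFkF ⇒ gkFkF   [S → g]
gkFkF ⇒ gkSkkF   [F → S k]
gkSkkF ⇒ gkgkkF   [S → g]
gkgkkF ⇒ gkgkkSk   [F → S k]
gkgkkSk ⇒ gkgkkkgSk   [S → k g S]
gkgkkkgSk ⇒ gkgkkkggk   [S → g]

S ⇒ FF ⇒ SkF ⇒ FFkF ⇒ SkFkF ⇒ gkFkF ⇒ gkSkkF ⇒ gkgkkF ⇒ gkgkkSk ⇒ gkgkkkgSk ⇒ gkgkkkggk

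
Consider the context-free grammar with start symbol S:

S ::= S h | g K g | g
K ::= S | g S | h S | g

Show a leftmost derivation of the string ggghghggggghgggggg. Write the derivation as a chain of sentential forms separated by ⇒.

S⇒gKg⇒ggSg⇒gggKgg⇒ggghSgg⇒ggghgKggg⇒ggghghSggg⇒ggghghgKgggg⇒ggghghgSgggg⇒ggghghggKggggg⇒ggghghgggSggggg⇒ggghghggggKgggggg⇒ggghghggggSgggggg⇒ggghghggggShgggggg⇒ggghghggggghgggggg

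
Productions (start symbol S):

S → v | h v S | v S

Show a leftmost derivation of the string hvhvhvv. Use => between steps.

S=>hvS=>hvhvS=>hvhvhvS=>hvhvhvv

S => hvS   [S → h v S]
hvS => hvhvS   [S → h v S]
hvhvS => hvhvhvS   [S → h v S]
hvhvhvS => hvhvhvv   [S → v]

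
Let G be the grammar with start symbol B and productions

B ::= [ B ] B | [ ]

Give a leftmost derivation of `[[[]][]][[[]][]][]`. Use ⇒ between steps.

B ⇒ [B]B   [B ::= [ B ] B]
[B]B ⇒ [[B]B]B   [B ::= [ B ] B]
[[B]B]B ⇒ [[[]]B]B   [B ::= [ ]]
[[[]]B]B ⇒ [[[]][]]B   [B ::= [ ]]
[[[]][]]B ⇒ [[[]][]][B]B   [B ::= [ B ] B]
[[[]][]][B]B ⇒ [[[]][]][[B]B]B   [B ::= [ B ] B]
[[[]][]][[B]B]B ⇒ [[[]][]][[[]]B]B   [B ::= [ ]]
[[[]][]][[[]]B]B ⇒ [[[]][]][[[]][]]B   [B ::= [ ]]
[[[]][]][[[]][]]B ⇒ [[[]][]][[[]][]][]   [B ::= [ ]]

B ⇒ [B]B ⇒ [[B]B]B ⇒ [[[]]B]B ⇒ [[[]][]]B ⇒ [[[]][]][B]B ⇒ [[[]][]][[B]B]B ⇒ [[[]][]][[[]]B]B ⇒ [[[]][]][[[]][]]B ⇒ [[[]][]][[[]][]][]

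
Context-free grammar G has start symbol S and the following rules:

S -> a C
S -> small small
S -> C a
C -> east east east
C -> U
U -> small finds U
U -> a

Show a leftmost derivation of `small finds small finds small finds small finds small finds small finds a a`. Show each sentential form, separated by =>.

S => C a => U a => small finds U a => small finds small finds U a => small finds small finds small finds U a => small finds small finds small finds small finds U a => small finds small finds small finds small finds small finds U a => small finds small finds small finds small finds small finds small finds U a => small finds small finds small finds small finds small finds small finds a a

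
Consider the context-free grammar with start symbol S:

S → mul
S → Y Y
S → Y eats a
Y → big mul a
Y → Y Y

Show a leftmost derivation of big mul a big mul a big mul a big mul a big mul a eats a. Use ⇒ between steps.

S ⇒ Y eats a ⇒ Y Y eats a ⇒ Y Y Y eats a ⇒ Y Y Y Y eats a ⇒ Y Y Y Y Y eats a ⇒ big mul a Y Y Y Y eats a ⇒ big mul a big mul a Y Y Y eats a ⇒ big mul a big mul a big mul a Y Y eats a ⇒ big mul a big mul a big mul a big mul a Y eats a ⇒ big mul a big mul a big mul a big mul a big mul a eats a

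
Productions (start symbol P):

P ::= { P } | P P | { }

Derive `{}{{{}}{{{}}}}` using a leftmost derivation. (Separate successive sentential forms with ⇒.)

P ⇒ PP ⇒ {}P ⇒ {}{P} ⇒ {}{PP} ⇒ {}{{P}P} ⇒ {}{{{}}P} ⇒ {}{{{}}{P}} ⇒ {}{{{}}{{P}}} ⇒ {}{{{}}{{{}}}}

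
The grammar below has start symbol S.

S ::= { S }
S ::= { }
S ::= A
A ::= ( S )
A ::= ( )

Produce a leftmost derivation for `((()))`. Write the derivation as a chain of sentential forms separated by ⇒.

S ⇒ A   [S ::= A]
A ⇒ (S)   [A ::= ( S )]
(S) ⇒ (A)   [S ::= A]
(A) ⇒ ((S))   [A ::= ( S )]
((S)) ⇒ ((A))   [S ::= A]
((A)) ⇒ ((()))   [A ::= ( )]

S⇒A⇒(S)⇒(A)⇒((S))⇒((A))⇒((()))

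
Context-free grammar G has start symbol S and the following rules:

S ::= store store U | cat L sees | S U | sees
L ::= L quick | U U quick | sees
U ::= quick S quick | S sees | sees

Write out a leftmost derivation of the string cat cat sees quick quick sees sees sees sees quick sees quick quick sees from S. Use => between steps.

S => cat L sees   [S ::= cat L sees]
cat L sees => cat U U quick sees   [L ::= U U quick]
cat U U quick sees => cat S sees U quick sees   [U ::= S sees]
cat S sees U quick sees => cat S U sees U quick sees   [S ::= S U]
cat S U sees U quick sees => cat cat L sees U sees U quick sees   [S ::= cat L sees]
cat cat L sees U sees U quick sees => cat cat L quick sees U sees U quick sees   [L ::= L quick]
cat cat L quick sees U sees U quick sees => cat cat L quick quick sees U sees U quick sees   [L ::= L quick]
cat cat L quick quick sees U sees U quick sees => cat cat sees quick quick sees U sees U quick sees   [L ::= sees]
cat cat sees quick quick sees U sees U quick sees => cat cat sees quick quick sees S sees sees U quick sees   [U ::= S sees]
cat cat sees quick quick sees S sees sees U quick sees => cat cat sees quick quick sees sees sees sees U quick sees   [S ::= sees]
cat cat sees quick quick sees sees sees sees U quick sees => cat cat sees quick quick sees sees sees sees quick S quick quick sees   [U ::= quick S quick]
cat cat sees quick quick sees sees sees sees quick S quick quick sees => cat cat sees quick quick sees sees sees sees quick sees quick quick sees   [S ::= sees]

S => cat L sees => cat U U quick sees => cat S sees U quick sees => cat S U sees U quick sees => cat cat L sees U sees U quick sees => cat cat L quick sees U sees U quick sees => cat cat L quick quick sees U sees U quick sees => cat cat sees quick quick sees U sees U quick sees => cat cat sees quick quick sees S sees sees U quick sees => cat cat sees quick quick sees sees sees sees U quick sees => cat cat sees quick quick sees sees sees sees quick S quick quick sees => cat cat sees quick quick sees sees sees sees quick sees quick quick sees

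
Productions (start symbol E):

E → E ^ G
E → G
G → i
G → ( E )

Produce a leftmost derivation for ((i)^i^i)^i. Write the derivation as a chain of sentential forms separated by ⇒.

E ⇒ E^G ⇒ G^G ⇒ (E)^G ⇒ (E^G)^G ⇒ (E^G^G)^G ⇒ (G^G^G)^G ⇒ ((E)^G^G)^G ⇒ ((G)^G^G)^G ⇒ ((i)^G^G)^G ⇒ ((i)^i^G)^G ⇒ ((i)^i^i)^G ⇒ ((i)^i^i)^i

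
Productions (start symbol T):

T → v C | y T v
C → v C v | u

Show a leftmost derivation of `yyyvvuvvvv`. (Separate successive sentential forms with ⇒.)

T ⇒ yTv   [T → y T v]
yTv ⇒ yyTvv   [T → y T v]
yyTvv ⇒ yyyTvvv   [T → y T v]
yyyTvvv ⇒ yyyvCvvv   [T → v C]
yyyvCvvv ⇒ yyyvvCvvvv   [C → v C v]
yyyvvCvvvv ⇒ yyyvvuvvvv   [C → u]

T⇒yTv⇒yyTvv⇒yyyTvvv⇒yyyvCvvv⇒yyyvvCvvvv⇒yyyvvuvvvv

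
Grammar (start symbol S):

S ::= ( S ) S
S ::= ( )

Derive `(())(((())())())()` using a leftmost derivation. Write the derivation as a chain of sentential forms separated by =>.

S=>(S)S=>(())S=>(())(S)S=>(())((S)S)S=>(())(((S)S)S)S=>(())(((())S)S)S=>(())(((())())S)S=>(())(((())())())S=>(())(((())())())()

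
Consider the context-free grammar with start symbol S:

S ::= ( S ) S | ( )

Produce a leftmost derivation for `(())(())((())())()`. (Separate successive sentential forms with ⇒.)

S ⇒ (S)S ⇒ (())S ⇒ (())(S)S ⇒ (())(())S ⇒ (())(())(S)S ⇒ (())(())((S)S)S ⇒ (())(())((())S)S ⇒ (())(())((())())S ⇒ (())(())((())())()

S ⇒ (S)S   [S ::= ( S ) S]
(S)S ⇒ (())S   [S ::= ( )]
(())S ⇒ (())(S)S   [S ::= ( S ) S]
(())(S)S ⇒ (())(())S   [S ::= ( )]
(())(())S ⇒ (())(())(S)S   [S ::= ( S ) S]
(())(())(S)S ⇒ (())(())((S)S)S   [S ::= ( S ) S]
(())(())((S)S)S ⇒ (())(())((())S)S   [S ::= ( )]
(())(())((())S)S ⇒ (())(())((())())S   [S ::= ( )]
(())(())((())())S ⇒ (())(())((())())()   [S ::= ( )]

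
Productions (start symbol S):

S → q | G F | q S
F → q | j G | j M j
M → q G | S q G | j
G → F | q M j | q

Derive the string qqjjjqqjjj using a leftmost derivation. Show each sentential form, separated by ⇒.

S⇒qS⇒qGF⇒qqMjF⇒qqjjF⇒qqjjjMj⇒qqjjjqGj⇒qqjjjqqMjj⇒qqjjjqqjjj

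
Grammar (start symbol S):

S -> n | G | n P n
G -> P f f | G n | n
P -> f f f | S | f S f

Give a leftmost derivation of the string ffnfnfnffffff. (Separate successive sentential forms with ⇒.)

S ⇒ G ⇒ Pff ⇒ fSfff ⇒ fGfff ⇒ fPfffff ⇒ ffSffffff ⇒ ffnPnffffff ⇒ ffnfSfnffffff ⇒ ffnfnfnffffff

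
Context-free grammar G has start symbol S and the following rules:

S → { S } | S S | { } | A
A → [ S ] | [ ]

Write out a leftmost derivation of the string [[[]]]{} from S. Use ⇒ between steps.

S ⇒ SS ⇒ AS ⇒ [S]S ⇒ [A]S ⇒ [[S]]S ⇒ [[A]]S ⇒ [[[]]]S ⇒ [[[]]]{}

S ⇒ SS   [S → S S]
SS ⇒ AS   [S → A]
AS ⇒ [S]S   [A → [ S ]]
[S]S ⇒ [A]S   [S → A]
[A]S ⇒ [[S]]S   [A → [ S ]]
[[S]]S ⇒ [[A]]S   [S → A]
[[A]]S ⇒ [[[]]]S   [A → [ ]]
[[[]]]S ⇒ [[[]]]{}   [S → { }]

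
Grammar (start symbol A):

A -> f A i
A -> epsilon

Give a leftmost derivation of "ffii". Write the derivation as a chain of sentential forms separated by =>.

A => fAi => ffAii => ffii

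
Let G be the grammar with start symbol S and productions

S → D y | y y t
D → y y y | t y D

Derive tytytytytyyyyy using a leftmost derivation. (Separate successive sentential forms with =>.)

S => Dy   [S → D y]
Dy => tyDy   [D → t y D]
tyDy => tytyDy   [D → t y D]
tytyDy => tytytyDy   [D → t y D]
tytytyDy => tytytytyDy   [D → t y D]
tytytytyDy => tytytytytyDy   [D → t y D]
tytytytytyDy => tytytytytyyyyy   [D → y y y]

S=>Dy=>tyDy=>tytyDy=>tytytyDy=>tytytytyDy=>tytytytytyDy=>tytytytytyyyyy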